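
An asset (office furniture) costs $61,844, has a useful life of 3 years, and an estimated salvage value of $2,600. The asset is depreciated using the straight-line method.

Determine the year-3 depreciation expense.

Depreciable base = $61,844 − $2,600 = $59,244.
Annual expense = $59,244 / 3 = $19,748.

$19,748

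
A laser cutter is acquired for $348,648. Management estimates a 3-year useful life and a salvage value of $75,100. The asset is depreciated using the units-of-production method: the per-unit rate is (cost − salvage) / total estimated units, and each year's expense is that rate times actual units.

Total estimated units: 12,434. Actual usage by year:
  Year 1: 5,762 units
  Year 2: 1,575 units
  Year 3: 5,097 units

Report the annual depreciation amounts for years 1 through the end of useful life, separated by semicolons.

$126,764; $34,650; $112,134

Depreciable base = $348,648 − $75,100 = $273,548.
Rate = $273,548 / 12,434 units = $22 per unit.
Year 1: 5,762 × $22 = $126,764. Book value $221,884.
Year 2: 1,575 × $22 = $34,650. Book value $187,234.
Year 3: 5,097 × $22 = $112,134. Book value $75,100.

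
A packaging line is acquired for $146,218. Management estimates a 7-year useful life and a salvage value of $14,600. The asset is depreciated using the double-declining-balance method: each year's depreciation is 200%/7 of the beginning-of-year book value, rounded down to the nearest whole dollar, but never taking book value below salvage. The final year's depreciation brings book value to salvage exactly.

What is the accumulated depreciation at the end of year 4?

Depreciable base = $146,218 − $14,600 = $131,618.
Year 1: ⌊$146,218 × 200%/7⌋ = $41,776. Book value $104,442.
Year 2: ⌊$104,442 × 200%/7⌋ = $29,840. Book value $74,602.
Year 3: ⌊$74,602 × 200%/7⌋ = $21,314. Book value $53,288.
Year 4: ⌊$53,288 × 200%/7⌋ = $15,225. Book value $38,063.
Accumulated through year 4 = $146,218 − $38,063 = $108,155.

$108,155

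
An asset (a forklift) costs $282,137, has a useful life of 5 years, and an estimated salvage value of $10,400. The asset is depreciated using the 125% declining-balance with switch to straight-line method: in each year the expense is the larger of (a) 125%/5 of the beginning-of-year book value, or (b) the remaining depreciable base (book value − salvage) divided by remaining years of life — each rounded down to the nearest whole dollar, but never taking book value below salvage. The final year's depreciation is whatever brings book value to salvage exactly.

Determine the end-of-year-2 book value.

$158,703

Depreciable base = $282,137 − $10,400 = $271,737.
Year 1: DB = ⌊$282,137 × 125%/5⌋ = $70,534; SL = ⌊$271,737/5⌋ = $54,347 → take DB $70,534. Book value $211,603.
Year 2: DB = ⌊$211,603 × 125%/5⌋ = $52,900; SL = ⌊$201,203/4⌋ = $50,300 → take DB $52,900. Book value $158,703.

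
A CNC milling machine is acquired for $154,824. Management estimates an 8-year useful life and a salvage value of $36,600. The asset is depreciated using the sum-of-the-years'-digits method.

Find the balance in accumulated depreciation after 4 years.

$85,384

Depreciable base = $154,824 − $36,600 = $118,224.
Sum of the years' digits = 8+7+6+5+4+3+2+1 = 36.
Year 1: $118,224 × 8/36 = $26,272. Book value $128,552.
Year 2: $118,224 × 7/36 = $22,988. Book value $105,564.
Year 3: $118,224 × 6/36 = $19,704. Book value $85,860.
Year 4: $118,224 × 5/36 = $16,420. Book value $69,440.
Accumulated through year 4 = $154,824 − $69,440 = $85,384.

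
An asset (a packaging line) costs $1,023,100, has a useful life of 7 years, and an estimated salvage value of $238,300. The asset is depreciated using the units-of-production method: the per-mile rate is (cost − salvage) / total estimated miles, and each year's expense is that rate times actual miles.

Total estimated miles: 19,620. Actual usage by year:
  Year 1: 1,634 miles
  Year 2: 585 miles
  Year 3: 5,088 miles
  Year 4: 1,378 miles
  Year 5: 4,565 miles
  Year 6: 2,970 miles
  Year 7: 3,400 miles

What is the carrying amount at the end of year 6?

Depreciable base = $1,023,100 − $238,300 = $784,800.
Rate = $784,800 / 19,620 miles = $40 per mile.
Year 1: 1,634 × $40 = $65,360. Book value $957,740.
Year 2: 585 × $40 = $23,400. Book value $934,340.
Year 3: 5,088 × $40 = $203,520. Book value $730,820.
Year 4: 1,378 × $40 = $55,120. Book value $675,700.
Year 5: 4,565 × $40 = $182,600. Book value $493,100.
Year 6: 2,970 × $40 = $118,800. Book value $374,300.

$374,300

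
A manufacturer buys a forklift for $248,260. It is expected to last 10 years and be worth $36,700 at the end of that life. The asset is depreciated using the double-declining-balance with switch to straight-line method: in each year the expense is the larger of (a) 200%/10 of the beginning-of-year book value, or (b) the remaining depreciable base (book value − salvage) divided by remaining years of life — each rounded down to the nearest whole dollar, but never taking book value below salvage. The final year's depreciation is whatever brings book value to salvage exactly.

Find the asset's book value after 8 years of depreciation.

$41,652

Depreciable base = $248,260 − $36,700 = $211,560.
Year 1: DB = ⌊$248,260 × 200%/10⌋ = $49,652; SL = ⌊$211,560/10⌋ = $21,156 → take DB $49,652. Book value $198,608.
Year 2: DB = ⌊$198,608 × 200%/10⌋ = $39,721; SL = ⌊$161,908/9⌋ = $17,989 → take DB $39,721. Book value $158,887.
Year 3: DB = ⌊$158,887 × 200%/10⌋ = $31,777; SL = ⌊$122,187/8⌋ = $15,273 → take DB $31,777. Book value $127,110.
Year 4: DB = ⌊$127,110 × 200%/10⌋ = $25,422; SL = ⌊$90,410/7⌋ = $12,915 → take DB $25,422. Book value $101,688.
Year 5: DB = ⌊$101,688 × 200%/10⌋ = $20,337; SL = ⌊$64,988/6⌋ = $10,831 → take DB $20,337. Book value $81,351.
Year 6: DB = ⌊$81,351 × 200%/10⌋ = $16,270; SL = ⌊$44,651/5⌋ = $8,930 → take DB $16,270. Book value $65,081.
Year 7: DB = ⌊$65,081 × 200%/10⌋ = $13,016; SL = ⌊$28,381/4⌋ = $7,095 → take DB $13,016. Book value $52,065.
Year 8: DB = ⌊$52,065 × 200%/10⌋ = $10,413; SL = ⌊$15,365/3⌋ = $5,121 → take DB $10,413. Book value $41,652.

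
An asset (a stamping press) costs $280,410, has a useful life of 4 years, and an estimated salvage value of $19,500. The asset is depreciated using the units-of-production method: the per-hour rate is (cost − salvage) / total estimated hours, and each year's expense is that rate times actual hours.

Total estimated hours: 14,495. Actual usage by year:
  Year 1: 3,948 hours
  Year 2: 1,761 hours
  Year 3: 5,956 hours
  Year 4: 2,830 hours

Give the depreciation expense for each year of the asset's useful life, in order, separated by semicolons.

$71,064; $31,698; $107,208; $50,940

Depreciable base = $280,410 − $19,500 = $260,910.
Rate = $260,910 / 14,495 hours = $18 per hour.
Year 1: 3,948 × $18 = $71,064. Book value $209,346.
Year 2: 1,761 × $18 = $31,698. Book value $177,648.
Year 3: 5,956 × $18 = $107,208. Book value $70,440.
Year 4: 2,830 × $18 = $50,940. Book value $19,500.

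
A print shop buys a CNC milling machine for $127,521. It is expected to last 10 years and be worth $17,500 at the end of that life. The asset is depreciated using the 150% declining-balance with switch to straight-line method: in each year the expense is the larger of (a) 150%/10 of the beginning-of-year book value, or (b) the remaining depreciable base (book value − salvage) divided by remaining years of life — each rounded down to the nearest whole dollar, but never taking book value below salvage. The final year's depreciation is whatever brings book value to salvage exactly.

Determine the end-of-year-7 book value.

Depreciable base = $127,521 − $17,500 = $110,021.
Year 1: DB = ⌊$127,521 × 150%/10⌋ = $19,128; SL = ⌊$110,021/10⌋ = $11,002 → take DB $19,128. Book value $108,393.
Year 2: DB = ⌊$108,393 × 150%/10⌋ = $16,258; SL = ⌊$90,893/9⌋ = $10,099 → take DB $16,258. Book value $92,135.
Year 3: DB = ⌊$92,135 × 150%/10⌋ = $13,820; SL = ⌊$74,635/8⌋ = $9,329 → take DB $13,820. Book value $78,315.
Year 4: DB = ⌊$78,315 × 150%/10⌋ = $11,747; SL = ⌊$60,815/7⌋ = $8,687 → take DB $11,747. Book value $66,568.
Year 5: DB = ⌊$66,568 × 150%/10⌋ = $9,985; SL = ⌊$49,068/6⌋ = $8,178 → take DB $9,985. Book value $56,583.
Year 6: DB = ⌊$56,583 × 150%/10⌋ = $8,487; SL = ⌊$39,083/5⌋ = $7,816 → take DB $8,487. Book value $48,096.
Year 7: DB = ⌊$48,096 × 150%/10⌋ = $7,214; SL = ⌊$30,596/4⌋ = $7,649 → take SL $7,649. Book value $40,447.

$40,447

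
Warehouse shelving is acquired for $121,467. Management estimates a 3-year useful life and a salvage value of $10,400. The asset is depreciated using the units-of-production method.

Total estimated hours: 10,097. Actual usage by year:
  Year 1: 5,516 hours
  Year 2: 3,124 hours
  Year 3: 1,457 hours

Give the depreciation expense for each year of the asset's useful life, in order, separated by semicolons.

Depreciable base = $121,467 − $10,400 = $111,067.
Rate = $111,067 / 10,097 hours = $11 per hour.
Year 1: 5,516 × $11 = $60,676. Book value $60,791.
Year 2: 3,124 × $11 = $34,364. Book value $26,427.
Year 3: 1,457 × $11 = $16,027. Book value $10,400.

$60,676; $34,364; $16,027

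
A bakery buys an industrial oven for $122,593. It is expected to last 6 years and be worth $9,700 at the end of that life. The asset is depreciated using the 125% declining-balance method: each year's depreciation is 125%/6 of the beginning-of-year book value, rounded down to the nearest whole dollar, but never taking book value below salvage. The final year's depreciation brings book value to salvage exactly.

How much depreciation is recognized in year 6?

$28,423

Depreciable base = $122,593 − $9,700 = $112,893.
Year 1: ⌊$122,593 × 125%/6⌋ = $25,540. Book value $97,053.
Year 2: ⌊$97,053 × 125%/6⌋ = $20,219. Book value $76,834.
Year 3: ⌊$76,834 × 125%/6⌋ = $16,007. Book value $60,827.
Year 4: ⌊$60,827 × 125%/6⌋ = $12,672. Book value $48,155.
Year 5: ⌊$48,155 × 125%/6⌋ = $10,032. Book value $38,123.
Year 6 (final): $38,123 − $9,700 = $28,423. Book value $9,700.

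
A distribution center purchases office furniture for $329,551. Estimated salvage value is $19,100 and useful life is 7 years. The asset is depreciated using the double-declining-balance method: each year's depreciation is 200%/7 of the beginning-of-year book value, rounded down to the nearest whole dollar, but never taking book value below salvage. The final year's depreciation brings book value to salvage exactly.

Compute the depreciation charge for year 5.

$24,510

Depreciable base = $329,551 − $19,100 = $310,451.
Year 1: ⌊$329,551 × 200%/7⌋ = $94,157. Book value $235,394.
Year 2: ⌊$235,394 × 200%/7⌋ = $67,255. Book value $168,139.
Year 3: ⌊$168,139 × 200%/7⌋ = $48,039. Book value $120,100.
Year 4: ⌊$120,100 × 200%/7⌋ = $34,314. Book value $85,786.
Year 5: ⌊$85,786 × 200%/7⌋ = $24,510. Book value $61,276.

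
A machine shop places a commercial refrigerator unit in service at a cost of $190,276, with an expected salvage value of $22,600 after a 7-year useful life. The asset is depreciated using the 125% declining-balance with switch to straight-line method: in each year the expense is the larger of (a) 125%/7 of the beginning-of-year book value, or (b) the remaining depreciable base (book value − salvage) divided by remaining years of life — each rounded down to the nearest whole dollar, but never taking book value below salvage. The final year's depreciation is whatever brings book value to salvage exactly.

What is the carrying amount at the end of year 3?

$105,463

Depreciable base = $190,276 − $22,600 = $167,676.
Year 1: DB = ⌊$190,276 × 125%/7⌋ = $33,977; SL = ⌊$167,676/7⌋ = $23,953 → take DB $33,977. Book value $156,299.
Year 2: DB = ⌊$156,299 × 125%/7⌋ = $27,910; SL = ⌊$133,699/6⌋ = $22,283 → take DB $27,910. Book value $128,389.
Year 3: DB = ⌊$128,389 × 125%/7⌋ = $22,926; SL = ⌊$105,789/5⌋ = $21,157 → take DB $22,926. Book value $105,463.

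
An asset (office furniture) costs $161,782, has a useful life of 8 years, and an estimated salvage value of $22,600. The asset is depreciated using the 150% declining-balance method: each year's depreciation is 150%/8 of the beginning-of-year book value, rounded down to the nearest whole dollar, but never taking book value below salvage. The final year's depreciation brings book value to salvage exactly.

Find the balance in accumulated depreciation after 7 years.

$123,963

Depreciable base = $161,782 − $22,600 = $139,182.
Year 1: ⌊$161,782 × 150%/8⌋ = $30,334. Book value $131,448.
Year 2: ⌊$131,448 × 150%/8⌋ = $24,646. Book value $106,802.
Year 3: ⌊$106,802 × 150%/8⌋ = $20,025. Book value $86,777.
Year 4: ⌊$86,777 × 150%/8⌋ = $16,270. Book value $70,507.
Year 5: ⌊$70,507 × 150%/8⌋ = $13,220. Book value $57,287.
Year 6: ⌊$57,287 × 150%/8⌋ = $10,741. Book value $46,546.
Year 7: ⌊$46,546 × 150%/8⌋ = $8,727. Book value $37,819.
Accumulated through year 7 = $161,782 − $37,819 = $123,963.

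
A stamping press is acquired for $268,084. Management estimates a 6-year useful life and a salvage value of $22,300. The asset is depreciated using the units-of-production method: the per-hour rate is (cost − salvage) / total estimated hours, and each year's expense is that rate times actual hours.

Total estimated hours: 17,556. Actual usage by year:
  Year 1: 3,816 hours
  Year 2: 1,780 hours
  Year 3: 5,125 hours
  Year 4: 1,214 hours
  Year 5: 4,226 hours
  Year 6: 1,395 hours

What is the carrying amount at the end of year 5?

$41,830

Depreciable base = $268,084 − $22,300 = $245,784.
Rate = $245,784 / 17,556 hours = $14 per hour.
Year 1: 3,816 × $14 = $53,424. Book value $214,660.
Year 2: 1,780 × $14 = $24,920. Book value $189,740.
Year 3: 5,125 × $14 = $71,750. Book value $117,990.
Year 4: 1,214 × $14 = $16,996. Book value $100,994.
Year 5: 4,226 × $14 = $59,164. Book value $41,830.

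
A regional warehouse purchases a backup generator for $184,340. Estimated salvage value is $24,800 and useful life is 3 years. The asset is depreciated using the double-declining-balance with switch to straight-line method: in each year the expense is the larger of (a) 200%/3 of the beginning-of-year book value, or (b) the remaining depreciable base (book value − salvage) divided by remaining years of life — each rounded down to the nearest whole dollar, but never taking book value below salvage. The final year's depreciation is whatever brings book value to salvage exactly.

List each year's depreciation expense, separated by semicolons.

Depreciable base = $184,340 − $24,800 = $159,540.
Year 1: DB = ⌊$184,340 × 200%/3⌋ = $122,893; SL = ⌊$159,540/3⌋ = $53,180 → take DB $122,893. Book value $61,447.
Year 2: DB = ⌊$61,447 × 200%/3⌋ = $40,964; SL = ⌊$36,647/2⌋ = $18,323 → take DB $40,964, capped at $36,647. Book value $24,800.
Year 3 (final): $24,800 − $24,800 = $0. Book value $24,800.

$122,893; $36,647; $0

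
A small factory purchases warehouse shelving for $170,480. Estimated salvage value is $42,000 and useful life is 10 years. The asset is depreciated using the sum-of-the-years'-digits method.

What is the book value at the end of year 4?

$91,056

Depreciable base = $170,480 − $42,000 = $128,480.
Sum of the years' digits = 10+9+8+7+6+5+4+3+2+1 = 55.
Year 1: $128,480 × 10/55 = $23,360. Book value $147,120.
Year 2: $128,480 × 9/55 = $21,024. Book value $126,096.
Year 3: $128,480 × 8/55 = $18,688. Book value $107,408.
Year 4: $128,480 × 7/55 = $16,352. Book value $91,056.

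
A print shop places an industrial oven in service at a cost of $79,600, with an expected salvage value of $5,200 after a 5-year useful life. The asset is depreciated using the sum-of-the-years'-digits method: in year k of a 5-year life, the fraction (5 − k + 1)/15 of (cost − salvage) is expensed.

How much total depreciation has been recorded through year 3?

$59,520

Depreciable base = $79,600 − $5,200 = $74,400.
Sum of the years' digits = 5+4+3+2+1 = 15.
Year 1: $74,400 × 5/15 = $24,800. Book value $54,800.
Year 2: $74,400 × 4/15 = $19,840. Book value $34,960.
Year 3: $74,400 × 3/15 = $14,880. Book value $20,080.
Accumulated through year 3 = $79,600 − $20,080 = $59,520.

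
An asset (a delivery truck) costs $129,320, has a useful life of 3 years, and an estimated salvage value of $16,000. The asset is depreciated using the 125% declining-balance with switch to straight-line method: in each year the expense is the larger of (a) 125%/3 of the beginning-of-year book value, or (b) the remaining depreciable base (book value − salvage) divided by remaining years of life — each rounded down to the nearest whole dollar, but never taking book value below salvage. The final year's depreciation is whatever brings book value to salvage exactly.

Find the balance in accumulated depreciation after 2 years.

Depreciable base = $129,320 − $16,000 = $113,320.
Year 1: DB = ⌊$129,320 × 125%/3⌋ = $53,883; SL = ⌊$113,320/3⌋ = $37,773 → take DB $53,883. Book value $75,437.
Year 2: DB = ⌊$75,437 × 125%/3⌋ = $31,432; SL = ⌊$59,437/2⌋ = $29,718 → take DB $31,432. Book value $44,005.
Accumulated through year 2 = $129,320 − $44,005 = $85,315.

$85,315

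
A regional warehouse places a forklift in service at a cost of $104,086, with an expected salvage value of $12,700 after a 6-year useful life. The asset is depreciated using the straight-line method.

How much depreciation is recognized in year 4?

$15,231

Depreciable base = $104,086 − $12,700 = $91,386.
Annual expense = $91,386 / 6 = $15,231.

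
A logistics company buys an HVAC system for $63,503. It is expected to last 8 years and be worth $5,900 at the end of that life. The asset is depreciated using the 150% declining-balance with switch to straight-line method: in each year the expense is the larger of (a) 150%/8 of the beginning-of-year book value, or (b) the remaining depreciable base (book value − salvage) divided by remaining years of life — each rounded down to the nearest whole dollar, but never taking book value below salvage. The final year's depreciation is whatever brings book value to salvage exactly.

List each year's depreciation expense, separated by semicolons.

Depreciable base = $63,503 − $5,900 = $57,603.
Year 1: DB = ⌊$63,503 × 150%/8⌋ = $11,906; SL = ⌊$57,603/8⌋ = $7,200 → take DB $11,906. Book value $51,597.
Year 2: DB = ⌊$51,597 × 150%/8⌋ = $9,674; SL = ⌊$45,697/7⌋ = $6,528 → take DB $9,674. Book value $41,923.
Year 3: DB = ⌊$41,923 × 150%/8⌋ = $7,860; SL = ⌊$36,023/6⌋ = $6,003 → take DB $7,860. Book value $34,063.
Year 4: DB = ⌊$34,063 × 150%/8⌋ = $6,386; SL = ⌊$28,163/5⌋ = $5,632 → take DB $6,386. Book value $27,677.
Year 5: DB = ⌊$27,677 × 150%/8⌋ = $5,189; SL = ⌊$21,777/4⌋ = $5,444 → take SL $5,444. Book value $22,233.
Year 6: DB = ⌊$22,233 × 150%/8⌋ = $4,168; SL = ⌊$16,333/3⌋ = $5,444 → take SL $5,444. Book value $16,789.
Year 7: DB = ⌊$16,789 × 150%/8⌋ = $3,147; SL = ⌊$10,889/2⌋ = $5,444 → take SL $5,444. Book value $11,345.
Year 8 (final): $11,345 − $5,900 = $5,445. Book value $5,900.

$11,906; $9,674; $7,860; $6,386; $5,444; $5,444; $5,444; $5,445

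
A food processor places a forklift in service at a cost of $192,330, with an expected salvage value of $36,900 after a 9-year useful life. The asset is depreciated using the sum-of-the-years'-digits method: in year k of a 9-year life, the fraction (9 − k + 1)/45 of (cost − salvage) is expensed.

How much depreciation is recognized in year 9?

Depreciable base = $192,330 − $36,900 = $155,430.
Sum of the years' digits = 9+8+7+6+5+4+3+2+1 = 45.
Year 1: $155,430 × 9/45 = $31,086. Book value $161,244.
Year 2: $155,430 × 8/45 = $27,632. Book value $133,612.
Year 3: $155,430 × 7/45 = $24,178. Book value $109,434.
Year 4: $155,430 × 6/45 = $20,724. Book value $88,710.
Year 5: $155,430 × 5/45 = $17,270. Book value $71,440.
Year 6: $155,430 × 4/45 = $13,816. Book value $57,624.
Year 7: $155,430 × 3/45 = $10,362. Book value $47,262.
Year 8: $155,430 × 2/45 = $6,908. Book value $40,354.
Year 9: $155,430 × 1/45 = $3,454. Book value $36,900.

$3,454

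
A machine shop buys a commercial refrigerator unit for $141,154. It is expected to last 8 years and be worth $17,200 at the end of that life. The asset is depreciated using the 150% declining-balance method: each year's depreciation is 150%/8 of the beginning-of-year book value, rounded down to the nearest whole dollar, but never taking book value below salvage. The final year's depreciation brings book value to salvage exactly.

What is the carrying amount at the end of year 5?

Depreciable base = $141,154 − $17,200 = $123,954.
Year 1: ⌊$141,154 × 150%/8⌋ = $26,466. Book value $114,688.
Year 2: ⌊$114,688 × 150%/8⌋ = $21,504. Book value $93,184.
Year 3: ⌊$93,184 × 150%/8⌋ = $17,472. Book value $75,712.
Year 4: ⌊$75,712 × 150%/8⌋ = $14,196. Book value $61,516.
Year 5: ⌊$61,516 × 150%/8⌋ = $11,534. Book value $49,982.

$49,982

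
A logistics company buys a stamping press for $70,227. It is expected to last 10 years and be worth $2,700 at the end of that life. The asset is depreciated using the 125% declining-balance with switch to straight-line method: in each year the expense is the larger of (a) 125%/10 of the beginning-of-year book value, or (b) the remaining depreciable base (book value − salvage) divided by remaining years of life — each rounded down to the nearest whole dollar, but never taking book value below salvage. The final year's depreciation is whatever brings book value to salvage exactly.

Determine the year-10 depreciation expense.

Depreciable base = $70,227 − $2,700 = $67,527.
Year 1: DB = ⌊$70,227 × 125%/10⌋ = $8,778; SL = ⌊$67,527/10⌋ = $6,752 → take DB $8,778. Book value $61,449.
Year 2: DB = ⌊$61,449 × 125%/10⌋ = $7,681; SL = ⌊$58,749/9⌋ = $6,527 → take DB $7,681. Book value $53,768.
Year 3: DB = ⌊$53,768 × 125%/10⌋ = $6,721; SL = ⌊$51,068/8⌋ = $6,383 → take DB $6,721. Book value $47,047.
Year 4: DB = ⌊$47,047 × 125%/10⌋ = $5,880; SL = ⌊$44,347/7⌋ = $6,335 → take SL $6,335. Book value $40,712.
Year 5: DB = ⌊$40,712 × 125%/10⌋ = $5,089; SL = ⌊$38,012/6⌋ = $6,335 → take SL $6,335. Book value $34,377.
Year 6: DB = ⌊$34,377 × 125%/10⌋ = $4,297; SL = ⌊$31,677/5⌋ = $6,335 → take SL $6,335. Book value $28,042.
Year 7: DB = ⌊$28,042 × 125%/10⌋ = $3,505; SL = ⌊$25,342/4⌋ = $6,335 → take SL $6,335. Book value $21,707.
Year 8: DB = ⌊$21,707 × 125%/10⌋ = $2,713; SL = ⌊$19,007/3⌋ = $6,335 → take SL $6,335. Book value $15,372.
Year 9: DB = ⌊$15,372 × 125%/10⌋ = $1,921; SL = ⌊$12,672/2⌋ = $6,336 → take SL $6,336. Book value $9,036.
Year 10 (final): $9,036 − $2,700 = $6,336. Book value $2,700.

$6,336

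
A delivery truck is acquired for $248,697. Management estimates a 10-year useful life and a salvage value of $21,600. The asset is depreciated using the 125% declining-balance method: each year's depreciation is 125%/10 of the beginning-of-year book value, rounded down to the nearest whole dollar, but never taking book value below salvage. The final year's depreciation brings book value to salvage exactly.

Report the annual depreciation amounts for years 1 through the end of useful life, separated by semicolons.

$31,087; $27,201; $23,801; $20,826; $18,222; $15,945; $13,951; $12,208; $10,682; $53,174

Depreciable base = $248,697 − $21,600 = $227,097.
Year 1: ⌊$248,697 × 125%/10⌋ = $31,087. Book value $217,610.
Year 2: ⌊$217,610 × 125%/10⌋ = $27,201. Book value $190,409.
Year 3: ⌊$190,409 × 125%/10⌋ = $23,801. Book value $166,608.
Year 4: ⌊$166,608 × 125%/10⌋ = $20,826. Book value $145,782.
Year 5: ⌊$145,782 × 125%/10⌋ = $18,222. Book value $127,560.
Year 6: ⌊$127,560 × 125%/10⌋ = $15,945. Book value $111,615.
Year 7: ⌊$111,615 × 125%/10⌋ = $13,951. Book value $97,664.
Year 8: ⌊$97,664 × 125%/10⌋ = $12,208. Book value $85,456.
Year 9: ⌊$85,456 × 125%/10⌋ = $10,682. Book value $74,774.
Year 10 (final): $74,774 − $21,600 = $53,174. Book value $21,600.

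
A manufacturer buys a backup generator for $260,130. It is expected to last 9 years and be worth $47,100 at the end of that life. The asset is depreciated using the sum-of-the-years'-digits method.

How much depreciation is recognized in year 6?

$18,936

Depreciable base = $260,130 − $47,100 = $213,030.
Sum of the years' digits = 9+8+7+6+5+4+3+2+1 = 45.
Year 1: $213,030 × 9/45 = $42,606. Book value $217,524.
Year 2: $213,030 × 8/45 = $37,872. Book value $179,652.
Year 3: $213,030 × 7/45 = $33,138. Book value $146,514.
Year 4: $213,030 × 6/45 = $28,404. Book value $118,110.
Year 5: $213,030 × 5/45 = $23,670. Book value $94,440.
Year 6: $213,030 × 4/45 = $18,936. Book value $75,504.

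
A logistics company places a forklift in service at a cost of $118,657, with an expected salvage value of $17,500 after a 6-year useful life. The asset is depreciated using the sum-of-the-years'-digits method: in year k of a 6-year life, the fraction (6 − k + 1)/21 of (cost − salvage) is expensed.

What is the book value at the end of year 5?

Depreciable base = $118,657 − $17,500 = $101,157.
Sum of the years' digits = 6+5+4+3+2+1 = 21.
Year 1: $101,157 × 6/21 = $28,902. Book value $89,755.
Year 2: $101,157 × 5/21 = $24,085. Book value $65,670.
Year 3: $101,157 × 4/21 = $19,268. Book value $46,402.
Year 4: $101,157 × 3/21 = $14,451. Book value $31,951.
Year 5: $101,157 × 2/21 = $9,634. Book value $22,317.

$22,317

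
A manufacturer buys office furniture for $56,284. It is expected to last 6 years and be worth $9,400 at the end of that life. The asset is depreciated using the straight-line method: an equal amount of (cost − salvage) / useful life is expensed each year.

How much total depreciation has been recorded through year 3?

Depreciable base = $56,284 − $9,400 = $46,884.
Annual expense = $46,884 / 6 = $7,814.
End of year 1: book value $48,470.
End of year 2: book value $40,656.
End of year 3: book value $32,842.
Accumulated through year 3 = $56,284 − $32,842 = $23,442.

$23,442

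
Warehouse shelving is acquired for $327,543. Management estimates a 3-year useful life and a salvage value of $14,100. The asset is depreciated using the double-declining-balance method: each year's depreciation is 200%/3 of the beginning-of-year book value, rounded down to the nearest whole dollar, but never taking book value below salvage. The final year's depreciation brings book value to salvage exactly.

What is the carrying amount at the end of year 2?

$36,394

Depreciable base = $327,543 − $14,100 = $313,443.
Year 1: ⌊$327,543 × 200%/3⌋ = $218,362. Book value $109,181.
Year 2: ⌊$109,181 × 200%/3⌋ = $72,787. Book value $36,394.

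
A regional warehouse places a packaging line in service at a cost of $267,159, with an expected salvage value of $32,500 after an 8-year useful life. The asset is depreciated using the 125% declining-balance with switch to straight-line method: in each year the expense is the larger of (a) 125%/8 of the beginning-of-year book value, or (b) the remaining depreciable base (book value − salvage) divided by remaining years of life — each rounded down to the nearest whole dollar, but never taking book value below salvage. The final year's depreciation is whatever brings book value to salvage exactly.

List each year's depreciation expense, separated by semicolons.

Depreciable base = $267,159 − $32,500 = $234,659.
Year 1: DB = ⌊$267,159 × 125%/8⌋ = $41,743; SL = ⌊$234,659/8⌋ = $29,332 → take DB $41,743. Book value $225,416.
Year 2: DB = ⌊$225,416 × 125%/8⌋ = $35,221; SL = ⌊$192,916/7⌋ = $27,559 → take DB $35,221. Book value $190,195.
Year 3: DB = ⌊$190,195 × 125%/8⌋ = $29,717; SL = ⌊$157,695/6⌋ = $26,282 → take DB $29,717. Book value $160,478.
Year 4: DB = ⌊$160,478 × 125%/8⌋ = $25,074; SL = ⌊$127,978/5⌋ = $25,595 → take SL $25,595. Book value $134,883.
Year 5: DB = ⌊$134,883 × 125%/8⌋ = $21,075; SL = ⌊$102,383/4⌋ = $25,595 → take SL $25,595. Book value $109,288.
Year 6: DB = ⌊$109,288 × 125%/8⌋ = $17,076; SL = ⌊$76,788/3⌋ = $25,596 → take SL $25,596. Book value $83,692.
Year 7: DB = ⌊$83,692 × 125%/8⌋ = $13,076; SL = ⌊$51,192/2⌋ = $25,596 → take SL $25,596. Book value $58,096.
Year 8 (final): $58,096 − $32,500 = $25,596. Book value $32,500.

$41,743; $35,221; $29,717; $25,595; $25,595; $25,596; $25,596; $25,596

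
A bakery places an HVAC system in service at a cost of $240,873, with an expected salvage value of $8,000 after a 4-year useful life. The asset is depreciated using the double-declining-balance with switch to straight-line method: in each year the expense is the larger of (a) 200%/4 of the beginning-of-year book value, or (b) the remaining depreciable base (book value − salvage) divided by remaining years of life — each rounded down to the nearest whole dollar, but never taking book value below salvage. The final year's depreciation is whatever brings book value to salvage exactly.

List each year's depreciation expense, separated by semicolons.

$120,436; $60,218; $30,109; $22,110

Depreciable base = $240,873 − $8,000 = $232,873.
Year 1: DB = ⌊$240,873 × 200%/4⌋ = $120,436; SL = ⌊$232,873/4⌋ = $58,218 → take DB $120,436. Book value $120,437.
Year 2: DB = ⌊$120,437 × 200%/4⌋ = $60,218; SL = ⌊$112,437/3⌋ = $37,479 → take DB $60,218. Book value $60,219.
Year 3: DB = ⌊$60,219 × 200%/4⌋ = $30,109; SL = ⌊$52,219/2⌋ = $26,109 → take DB $30,109. Book value $30,110.
Year 4 (final): $30,110 − $8,000 = $22,110. Book value $8,000.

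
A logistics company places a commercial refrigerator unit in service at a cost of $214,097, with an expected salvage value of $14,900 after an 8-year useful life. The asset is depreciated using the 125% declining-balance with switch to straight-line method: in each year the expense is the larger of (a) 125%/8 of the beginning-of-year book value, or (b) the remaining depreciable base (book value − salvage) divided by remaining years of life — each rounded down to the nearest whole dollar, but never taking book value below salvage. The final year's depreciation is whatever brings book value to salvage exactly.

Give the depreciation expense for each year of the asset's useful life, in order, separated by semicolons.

Depreciable base = $214,097 − $14,900 = $199,197.
Year 1: DB = ⌊$214,097 × 125%/8⌋ = $33,452; SL = ⌊$199,197/8⌋ = $24,899 → take DB $33,452. Book value $180,645.
Year 2: DB = ⌊$180,645 × 125%/8⌋ = $28,225; SL = ⌊$165,745/7⌋ = $23,677 → take DB $28,225. Book value $152,420.
Year 3: DB = ⌊$152,420 × 125%/8⌋ = $23,815; SL = ⌊$137,520/6⌋ = $22,920 → take DB $23,815. Book value $128,605.
Year 4: DB = ⌊$128,605 × 125%/8⌋ = $20,094; SL = ⌊$113,705/5⌋ = $22,741 → take SL $22,741. Book value $105,864.
Year 5: DB = ⌊$105,864 × 125%/8⌋ = $16,541; SL = ⌊$90,964/4⌋ = $22,741 → take SL $22,741. Book value $83,123.
Year 6: DB = ⌊$83,123 × 125%/8⌋ = $12,987; SL = ⌊$68,223/3⌋ = $22,741 → take SL $22,741. Book value $60,382.
Year 7: DB = ⌊$60,382 × 125%/8⌋ = $9,434; SL = ⌊$45,482/2⌋ = $22,741 → take SL $22,741. Book value $37,641.
Year 8 (final): $37,641 − $14,900 = $22,741. Book value $14,900.

$33,452; $28,225; $23,815; $22,741; $22,741; $22,741; $22,741; $22,741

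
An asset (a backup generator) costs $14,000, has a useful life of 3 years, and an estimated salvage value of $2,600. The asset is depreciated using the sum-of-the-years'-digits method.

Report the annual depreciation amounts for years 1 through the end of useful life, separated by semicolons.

$5,700; $3,800; $1,900

Depreciable base = $14,000 − $2,600 = $11,400.
Sum of the years' digits = 3+2+1 = 6.
Year 1: $11,400 × 3/6 = $5,700. Book value $8,300.
Year 2: $11,400 × 2/6 = $3,800. Book value $4,500.
Year 3: $11,400 × 1/6 = $1,900. Book value $2,600.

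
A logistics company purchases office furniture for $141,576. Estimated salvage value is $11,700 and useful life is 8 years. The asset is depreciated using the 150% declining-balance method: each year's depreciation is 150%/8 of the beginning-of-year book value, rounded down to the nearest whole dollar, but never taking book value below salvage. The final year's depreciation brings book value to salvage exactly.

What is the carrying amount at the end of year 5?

Depreciable base = $141,576 − $11,700 = $129,876.
Year 1: ⌊$141,576 × 150%/8⌋ = $26,545. Book value $115,031.
Year 2: ⌊$115,031 × 150%/8⌋ = $21,568. Book value $93,463.
Year 3: ⌊$93,463 × 150%/8⌋ = $17,524. Book value $75,939.
Year 4: ⌊$75,939 × 150%/8⌋ = $14,238. Book value $61,701.
Year 5: ⌊$61,701 × 150%/8⌋ = $11,568. Book value $50,133.

$50,133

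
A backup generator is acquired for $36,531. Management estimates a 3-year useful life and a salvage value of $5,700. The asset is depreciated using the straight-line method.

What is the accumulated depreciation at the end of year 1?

$10,277

Depreciable base = $36,531 − $5,700 = $30,831.
Annual expense = $30,831 / 3 = $10,277.
End of year 1: book value $26,254.
Accumulated through year 1 = $36,531 − $26,254 = $10,277.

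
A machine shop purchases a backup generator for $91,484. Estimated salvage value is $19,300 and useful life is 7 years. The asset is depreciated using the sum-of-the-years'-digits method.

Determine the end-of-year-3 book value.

$45,080

Depreciable base = $91,484 − $19,300 = $72,184.
Sum of the years' digits = 7+6+5+4+3+2+1 = 28.
Year 1: $72,184 × 7/28 = $18,046. Book value $73,438.
Year 2: $72,184 × 6/28 = $15,468. Book value $57,970.
Year 3: $72,184 × 5/28 = $12,890. Book value $45,080.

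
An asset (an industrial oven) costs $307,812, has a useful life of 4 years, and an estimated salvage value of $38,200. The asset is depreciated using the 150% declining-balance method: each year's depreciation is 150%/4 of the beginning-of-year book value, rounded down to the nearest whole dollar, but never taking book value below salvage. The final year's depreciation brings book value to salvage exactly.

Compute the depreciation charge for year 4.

Depreciable base = $307,812 − $38,200 = $269,612.
Year 1: ⌊$307,812 × 150%/4⌋ = $115,429. Book value $192,383.
Year 2: ⌊$192,383 × 150%/4⌋ = $72,143. Book value $120,240.
Year 3: ⌊$120,240 × 150%/4⌋ = $45,090. Book value $75,150.
Year 4 (final): $75,150 − $38,200 = $36,950. Book value $38,200.

$36,950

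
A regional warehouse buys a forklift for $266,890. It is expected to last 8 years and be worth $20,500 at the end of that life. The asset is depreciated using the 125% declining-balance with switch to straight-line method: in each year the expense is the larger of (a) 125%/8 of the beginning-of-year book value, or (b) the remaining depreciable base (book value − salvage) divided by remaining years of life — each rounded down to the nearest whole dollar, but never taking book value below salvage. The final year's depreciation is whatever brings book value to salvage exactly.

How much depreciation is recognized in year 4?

$27,963

Depreciable base = $266,890 − $20,500 = $246,390.
Year 1: DB = ⌊$266,890 × 125%/8⌋ = $41,701; SL = ⌊$246,390/8⌋ = $30,798 → take DB $41,701. Book value $225,189.
Year 2: DB = ⌊$225,189 × 125%/8⌋ = $35,185; SL = ⌊$204,689/7⌋ = $29,241 → take DB $35,185. Book value $190,004.
Year 3: DB = ⌊$190,004 × 125%/8⌋ = $29,688; SL = ⌊$169,504/6⌋ = $28,250 → take DB $29,688. Book value $160,316.
Year 4: DB = ⌊$160,316 × 125%/8⌋ = $25,049; SL = ⌊$139,816/5⌋ = $27,963 → take SL $27,963. Book value $132,353.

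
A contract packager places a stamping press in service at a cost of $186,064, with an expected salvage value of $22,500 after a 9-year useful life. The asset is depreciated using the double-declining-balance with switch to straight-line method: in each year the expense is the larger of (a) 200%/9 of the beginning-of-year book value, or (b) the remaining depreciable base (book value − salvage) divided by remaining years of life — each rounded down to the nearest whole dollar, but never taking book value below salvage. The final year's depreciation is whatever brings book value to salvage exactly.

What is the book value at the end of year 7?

$32,039

Depreciable base = $186,064 − $22,500 = $163,564.
Year 1: DB = ⌊$186,064 × 200%/9⌋ = $41,347; SL = ⌊$163,564/9⌋ = $18,173 → take DB $41,347. Book value $144,717.
Year 2: DB = ⌊$144,717 × 200%/9⌋ = $32,159; SL = ⌊$122,217/8⌋ = $15,277 → take DB $32,159. Book value $112,558.
Year 3: DB = ⌊$112,558 × 200%/9⌋ = $25,012; SL = ⌊$90,058/7⌋ = $12,865 → take DB $25,012. Book value $87,546.
Year 4: DB = ⌊$87,546 × 200%/9⌋ = $19,454; SL = ⌊$65,046/6⌋ = $10,841 → take DB $19,454. Book value $68,092.
Year 5: DB = ⌊$68,092 × 200%/9⌋ = $15,131; SL = ⌊$45,592/5⌋ = $9,118 → take DB $15,131. Book value $52,961.
Year 6: DB = ⌊$52,961 × 200%/9⌋ = $11,769; SL = ⌊$30,461/4⌋ = $7,615 → take DB $11,769. Book value $41,192.
Year 7: DB = ⌊$41,192 × 200%/9⌋ = $9,153; SL = ⌊$18,692/3⌋ = $6,230 → take DB $9,153. Book value $32,039.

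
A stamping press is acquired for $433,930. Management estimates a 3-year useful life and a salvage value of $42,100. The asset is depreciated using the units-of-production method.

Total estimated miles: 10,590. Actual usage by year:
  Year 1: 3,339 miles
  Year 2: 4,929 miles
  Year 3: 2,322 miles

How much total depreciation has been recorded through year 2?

Depreciable base = $433,930 − $42,100 = $391,830.
Rate = $391,830 / 10,590 miles = $37 per mile.
Year 1: 3,339 × $37 = $123,543. Book value $310,387.
Year 2: 4,929 × $37 = $182,373. Book value $128,014.
Accumulated through year 2 = $433,930 − $128,014 = $305,916.

$305,916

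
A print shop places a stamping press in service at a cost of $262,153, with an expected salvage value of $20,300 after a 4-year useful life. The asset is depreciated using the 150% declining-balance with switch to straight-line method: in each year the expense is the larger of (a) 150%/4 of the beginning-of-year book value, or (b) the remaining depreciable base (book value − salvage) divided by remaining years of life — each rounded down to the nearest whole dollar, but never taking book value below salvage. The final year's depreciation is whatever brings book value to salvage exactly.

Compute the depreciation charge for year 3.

$41,052

Depreciable base = $262,153 − $20,300 = $241,853.
Year 1: DB = ⌊$262,153 × 150%/4⌋ = $98,307; SL = ⌊$241,853/4⌋ = $60,463 → take DB $98,307. Book value $163,846.
Year 2: DB = ⌊$163,846 × 150%/4⌋ = $61,442; SL = ⌊$143,546/3⌋ = $47,848 → take DB $61,442. Book value $102,404.
Year 3: DB = ⌊$102,404 × 150%/4⌋ = $38,401; SL = ⌊$82,104/2⌋ = $41,052 → take SL $41,052. Book value $61,352.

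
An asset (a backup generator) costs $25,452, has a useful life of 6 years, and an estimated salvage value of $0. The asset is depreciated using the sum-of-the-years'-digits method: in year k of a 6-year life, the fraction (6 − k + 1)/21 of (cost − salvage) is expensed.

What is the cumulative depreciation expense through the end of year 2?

Depreciable base = $25,452 − $0 = $25,452.
Sum of the years' digits = 6+5+4+3+2+1 = 21.
Year 1: $25,452 × 6/21 = $7,272. Book value $18,180.
Year 2: $25,452 × 5/21 = $6,060. Book value $12,120.
Accumulated through year 2 = $25,452 − $12,120 = $13,332.

$13,332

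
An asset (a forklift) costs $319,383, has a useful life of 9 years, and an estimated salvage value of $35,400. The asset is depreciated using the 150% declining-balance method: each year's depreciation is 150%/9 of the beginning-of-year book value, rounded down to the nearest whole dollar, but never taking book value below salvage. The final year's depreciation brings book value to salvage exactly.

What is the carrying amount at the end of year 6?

Depreciable base = $319,383 − $35,400 = $283,983.
Year 1: ⌊$319,383 × 150%/9⌋ = $53,230. Book value $266,153.
Year 2: ⌊$266,153 × 150%/9⌋ = $44,358. Book value $221,795.
Year 3: ⌊$221,795 × 150%/9⌋ = $36,965. Book value $184,830.
Year 4: ⌊$184,830 × 150%/9⌋ = $30,805. Book value $154,025.
Year 5: ⌊$154,025 × 150%/9⌋ = $25,670. Book value $128,355.
Year 6: ⌊$128,355 × 150%/9⌋ = $21,392. Book value $106,963.

$106,963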